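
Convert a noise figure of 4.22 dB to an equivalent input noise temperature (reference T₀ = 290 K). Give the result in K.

476 K

F = 10^(4.22/10) = 2.64241
T_e = (F − 1)·T₀ = (2.64241 − 1) × 290 = 476 K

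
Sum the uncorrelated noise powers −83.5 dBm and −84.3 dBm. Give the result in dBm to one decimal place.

−80.9 dBm

Convert to linear, add, convert back:
P₁ = 4.47×10⁻¹² W, P₂ = 3.72×10⁻¹² W
P_tot = 8.18×10⁻¹² W → 10 log₁₀(P_tot / 10⁻³) = −80.9 dBm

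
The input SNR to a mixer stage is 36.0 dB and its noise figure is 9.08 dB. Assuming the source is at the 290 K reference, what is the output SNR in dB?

By definition F = SNR_in/SNR_out, so in dB: SNR_out = SNR_in − NF
SNR_out = 36.0 − 9.08 = 26.92 dB

26.92 dB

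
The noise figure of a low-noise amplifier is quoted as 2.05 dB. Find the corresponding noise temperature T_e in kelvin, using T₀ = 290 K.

175 K

F = 10^(2.05/10) = 1.60325
T_e = (F − 1)·T₀ = (1.60325 − 1) × 290 = 175 K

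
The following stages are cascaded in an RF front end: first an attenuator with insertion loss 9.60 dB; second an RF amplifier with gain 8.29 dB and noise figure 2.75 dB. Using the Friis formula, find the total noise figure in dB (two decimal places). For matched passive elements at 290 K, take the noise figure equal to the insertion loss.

Convert to linear (a loss of L dB is a gain of −L dB): F_i = 10^(NF_i/10), G_i = 10^(G_i,dB/10)
  Stage 1: F_1 = 10^(9.60/10) = 9.120, G_1 = 10^(−9.60/10) = 0.1096
  Stage 2: F_2 = 10^(2.75/10) = 1.884, G_2 = 10^(8.29/10) = 6.745
Friis cascade:
  F = 9.120 + (1.884 − 1)/0.1096 = 17.18
NF = 10 log₁₀(17.18) = 12.35 dB

12.35 dB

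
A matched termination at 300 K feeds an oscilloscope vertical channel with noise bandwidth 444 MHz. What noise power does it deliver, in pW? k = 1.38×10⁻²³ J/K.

P_n = kTB = 1.38×10⁻²³ × 300 × 4.44×10⁸ = 1.84×10⁻¹² W = 1.84 pW

1.84 pW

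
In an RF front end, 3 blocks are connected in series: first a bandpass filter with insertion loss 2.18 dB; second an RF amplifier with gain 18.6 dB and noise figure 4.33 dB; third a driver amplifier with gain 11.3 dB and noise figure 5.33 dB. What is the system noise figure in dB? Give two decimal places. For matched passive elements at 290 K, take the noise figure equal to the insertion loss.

6.56 dB

Convert to linear (a loss of L dB is a gain of −L dB): F_i = 10^(NF_i/10), G_i = 10^(G_i,dB/10)
  Stage 1: F_1 = 10^(2.18/10) = 1.652, G_1 = 10^(−2.18/10) = 0.6053
  Stage 2: F_2 = 10^(4.33/10) = 2.710, G_2 = 10^(18.6/10) = 72.44
  Stage 3: F_3 = 10^(5.33/10) = 3.412, G_3 = 10^(11.3/10) = 13.49
Friis cascade:
  F = 1.652 + (2.710 − 1)/0.6053 + (3.412 − 1)/43.85 = 4.532
NF = 10 log₁₀(4.532) = 6.56 dB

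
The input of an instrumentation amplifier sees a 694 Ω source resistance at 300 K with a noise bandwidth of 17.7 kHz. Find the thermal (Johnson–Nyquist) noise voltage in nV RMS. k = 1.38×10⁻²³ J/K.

V_n = √(4kTRB)
4kTRB = 4 × 1.38×10⁻²³ × 300 × 6.94×10² × 1.77×10⁴ = 2.03×10⁻¹³ V²
V_n = √(2.03×10⁻¹³) = 4.51×10⁻⁷ V = 451 nV

451 nV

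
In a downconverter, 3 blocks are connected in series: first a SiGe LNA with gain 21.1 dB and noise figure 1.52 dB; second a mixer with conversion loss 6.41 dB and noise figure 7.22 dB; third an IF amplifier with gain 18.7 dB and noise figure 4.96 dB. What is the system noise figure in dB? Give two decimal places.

1.83 dB

Convert to linear (a loss of L dB is a gain of −L dB): F_i = 10^(NF_i/10), G_i = 10^(G_i,dB/10)
  Stage 1: F_1 = 10^(1.52/10) = 1.419, G_1 = 10^(21.1/10) = 128.8
  Stage 2: F_2 = 10^(7.22/10) = 5.272, G_2 = 10^(−6.41/10) = 0.2286
  Stage 3: F_3 = 10^(4.96/10) = 3.133, G_3 = 10^(18.7/10) = 74.13
Friis cascade:
  F = 1.419 + (5.272 − 1)/128.8 + (3.133 − 1)/29.44 = 1.525
NF = 10 log₁₀(1.525) = 1.83 dB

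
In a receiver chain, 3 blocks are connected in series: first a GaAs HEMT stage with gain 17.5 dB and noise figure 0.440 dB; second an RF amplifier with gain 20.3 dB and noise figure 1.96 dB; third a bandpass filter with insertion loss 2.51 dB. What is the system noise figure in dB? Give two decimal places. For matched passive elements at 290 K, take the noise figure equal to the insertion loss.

0.48 dB

Convert to linear (a loss of L dB is a gain of −L dB): F_i = 10^(NF_i/10), G_i = 10^(G_i,dB/10)
  Stage 1: F_1 = 10^(0.440/10) = 1.107, G_1 = 10^(17.5/10) = 56.23
  Stage 2: F_2 = 10^(1.96/10) = 1.570, G_2 = 10^(20.3/10) = 107.2
  Stage 3: F_3 = 10^(2.51/10) = 1.782, G_3 = 10^(−2.51/10) = 0.5610
Friis cascade:
  F = 1.107 + (1.570 − 1)/56.23 + (1.782 − 1)/6026 = 1.117
NF = 10 log₁₀(1.117) = 0.48 dB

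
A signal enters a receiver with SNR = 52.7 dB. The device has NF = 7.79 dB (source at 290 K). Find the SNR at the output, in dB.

44.91 dB

By definition F = SNR_in/SNR_out, so in dB: SNR_out = SNR_in − NF
SNR_out = 52.7 − 7.79 = 44.91 dB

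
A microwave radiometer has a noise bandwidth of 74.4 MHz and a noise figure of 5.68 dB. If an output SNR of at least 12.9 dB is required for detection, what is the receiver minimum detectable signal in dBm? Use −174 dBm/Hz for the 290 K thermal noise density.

Sensitivity = −174 + 10 log₁₀(B) + NF + SNR_min
= −174 + 78.72 + 5.68 + 12.9
= −76.70 dBm → −76.7 dBm

−76.7 dBm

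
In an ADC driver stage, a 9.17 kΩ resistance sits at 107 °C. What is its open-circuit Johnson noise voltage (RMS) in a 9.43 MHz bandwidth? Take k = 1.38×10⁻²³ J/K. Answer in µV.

T = 107 °C + 273.15 = 380.15 K
V_n = √(4kTRB)
4kTRB = 4 × 1.38×10⁻²³ × 380.15 × 9.17×10³ × 9.43×10⁶ = 1.81×10⁻⁹ V²
V_n = √(1.81×10⁻⁹) = 4.26×10⁻⁵ V = 42.6 µV

42.6 µV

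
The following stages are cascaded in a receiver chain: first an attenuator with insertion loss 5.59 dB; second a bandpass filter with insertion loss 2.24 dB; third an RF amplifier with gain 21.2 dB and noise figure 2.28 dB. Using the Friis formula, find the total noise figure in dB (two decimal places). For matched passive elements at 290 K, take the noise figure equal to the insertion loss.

10.11 dB

Convert to linear (a loss of L dB is a gain of −L dB): F_i = 10^(NF_i/10), G_i = 10^(G_i,dB/10)
  Stage 1: F_1 = 10^(5.59/10) = 3.622, G_1 = 10^(−5.59/10) = 0.2761
  Stage 2: F_2 = 10^(2.24/10) = 1.675, G_2 = 10^(−2.24/10) = 0.5970
  Stage 3: F_3 = 10^(2.28/10) = 1.690, G_3 = 10^(21.2/10) = 131.8
Friis cascade:
  F = 3.622 + (1.675 − 1)/0.2761 + (1.690 − 1)/0.1648 = 10.26
NF = 10 log₁₀(10.26) = 10.11 dB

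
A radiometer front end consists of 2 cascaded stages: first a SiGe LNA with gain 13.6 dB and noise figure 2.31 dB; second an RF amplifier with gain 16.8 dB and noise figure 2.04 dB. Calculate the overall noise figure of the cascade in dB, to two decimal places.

Convert to linear (a loss of L dB is a gain of −L dB): F_i = 10^(NF_i/10), G_i = 10^(G_i,dB/10)
  Stage 1: F_1 = 10^(2.31/10) = 1.702, G_1 = 10^(13.6/10) = 22.91
  Stage 2: F_2 = 10^(2.04/10) = 1.600, G_2 = 10^(16.8/10) = 47.86
Friis cascade:
  F = 1.702 + (1.600 − 1)/22.91 = 1.728
NF = 10 log₁₀(1.728) = 2.38 dB

2.38 dB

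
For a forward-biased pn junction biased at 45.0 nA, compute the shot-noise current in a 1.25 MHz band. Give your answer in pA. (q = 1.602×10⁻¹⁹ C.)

134 pA

I_n = √(2qI·B)
2qI·B = 2 × 1.602×10⁻¹⁹ × 4.50×10⁻⁸ × 1.25×10⁶ = 1.80×10⁻²⁰ A²
I_n = √(1.80×10⁻²⁰) = 1.34×10⁻¹⁰ A = 134 pA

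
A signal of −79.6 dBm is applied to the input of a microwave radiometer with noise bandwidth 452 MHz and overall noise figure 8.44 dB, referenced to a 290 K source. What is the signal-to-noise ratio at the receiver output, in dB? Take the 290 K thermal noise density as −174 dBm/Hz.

−0.6 dB

Noise floor: N = −174 + 10 log₁₀(B) + NF
10 log₁₀(4.52×10⁸) = 86.55 dB
N = −174 + 86.55 + 8.44 = −79.01 dBm
SNR = P_sig − N = −79.6 − (−79.01) = −0.59 dB → −0.6 dB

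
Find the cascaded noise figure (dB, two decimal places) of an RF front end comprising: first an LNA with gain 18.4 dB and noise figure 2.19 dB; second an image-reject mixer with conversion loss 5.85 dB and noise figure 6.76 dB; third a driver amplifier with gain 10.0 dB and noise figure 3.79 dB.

2.52 dB

Convert to linear (a loss of L dB is a gain of −L dB): F_i = 10^(NF_i/10), G_i = 10^(G_i,dB/10)
  Stage 1: F_1 = 10^(2.19/10) = 1.656, G_1 = 10^(18.4/10) = 69.18
  Stage 2: F_2 = 10^(6.76/10) = 4.742, G_2 = 10^(−5.85/10) = 0.2600
  Stage 3: F_3 = 10^(3.79/10) = 2.393, G_3 = 10^(10.0/10) = 10.00
Friis cascade:
  F = 1.656 + (4.742 − 1)/69.18 + (2.393 − 1)/17.99 = 1.787
NF = 10 log₁₀(1.787) = 2.52 dB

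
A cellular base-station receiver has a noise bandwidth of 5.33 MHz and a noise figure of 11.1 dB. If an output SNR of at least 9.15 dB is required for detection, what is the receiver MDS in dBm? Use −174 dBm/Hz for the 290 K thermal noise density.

−86.5 dBm

Sensitivity = −174 + 10 log₁₀(B) + NF + SNR_min
= −174 + 67.27 + 11.1 + 9.15
= −86.48 dBm → −86.5 dBm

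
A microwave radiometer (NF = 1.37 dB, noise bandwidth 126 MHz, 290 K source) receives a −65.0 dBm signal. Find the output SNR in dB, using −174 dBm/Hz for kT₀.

Noise floor: N = −174 + 10 log₁₀(B) + NF
10 log₁₀(1.26×10⁸) = 81 dB
N = −174 + 81 + 1.37 = −91.63 dBm
SNR = P_sig − N = −65.0 − (−91.63) = 26.63 dB → 26.6 dB

26.6 dB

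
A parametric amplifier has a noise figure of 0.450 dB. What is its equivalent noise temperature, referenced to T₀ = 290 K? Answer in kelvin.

31.7 K

F = 10^(0.450/10) = 1.10917
T_e = (F − 1)·T₀ = (1.10917 − 1) × 290 = 31.7 K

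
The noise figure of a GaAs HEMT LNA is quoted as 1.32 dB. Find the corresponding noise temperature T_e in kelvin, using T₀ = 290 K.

F = 10^(1.32/10) = 1.35519
T_e = (F − 1)·T₀ = (1.35519 − 1) × 290 = 103 K

103 K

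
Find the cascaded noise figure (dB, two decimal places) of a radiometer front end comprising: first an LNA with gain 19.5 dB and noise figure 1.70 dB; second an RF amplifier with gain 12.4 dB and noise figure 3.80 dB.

Convert to linear (a loss of L dB is a gain of −L dB): F_i = 10^(NF_i/10), G_i = 10^(G_i,dB/10)
  Stage 1: F_1 = 10^(1.70/10) = 1.479, G_1 = 10^(19.5/10) = 89.13
  Stage 2: F_2 = 10^(3.80/10) = 2.399, G_2 = 10^(12.4/10) = 17.38
Friis cascade:
  F = 1.479 + (2.399 − 1)/89.13 = 1.495
NF = 10 log₁₀(1.495) = 1.75 dB

1.75 dB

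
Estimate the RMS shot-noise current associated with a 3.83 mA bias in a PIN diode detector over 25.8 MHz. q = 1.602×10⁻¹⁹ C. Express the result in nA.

I_n = √(2qI·B)
2qI·B = 2 × 1.602×10⁻¹⁹ × 3.83×10⁻³ × 2.58×10⁷ = 3.17×10⁻¹⁴ A²
I_n = √(3.17×10⁻¹⁴) = 1.78×10⁻⁷ A = 178 nA

178 nA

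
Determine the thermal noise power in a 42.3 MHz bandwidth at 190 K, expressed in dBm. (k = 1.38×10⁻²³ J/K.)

P_n = kTB = 1.38×10⁻²³ × 190 × 4.23×10⁷ = 1.11×10⁻¹³ W
In dBm: 10 log₁₀(1.11×10⁻¹³ / 10⁻³) = −99.6 dBm

−99.6 dBm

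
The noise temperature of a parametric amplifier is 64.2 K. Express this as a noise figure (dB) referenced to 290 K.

F = 1 + T_e/T₀ = 1 + 64.2/290 = 1.22138
NF = 10 log₁₀(1.22138) = 0.869 dB

0.869 dB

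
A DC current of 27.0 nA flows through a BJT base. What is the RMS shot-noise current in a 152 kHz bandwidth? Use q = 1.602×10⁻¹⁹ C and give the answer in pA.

36.3 pA

I_n = √(2qI·B)
2qI·B = 2 × 1.602×10⁻¹⁹ × 2.70×10⁻⁸ × 1.52×10⁵ = 1.31×10⁻²¹ A²
I_n = √(1.31×10⁻²¹) = 3.63×10⁻¹¹ A = 36.3 pA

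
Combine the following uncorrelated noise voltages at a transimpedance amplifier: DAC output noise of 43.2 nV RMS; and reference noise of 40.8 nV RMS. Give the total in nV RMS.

59.4 nV

Uncorrelated sources add in power (mean-square): V_tot = √(ΣV_i²)
V_tot = √[(4.32×10⁻⁸)² + (4.08×10⁻⁸)²] = 5.94×10⁻⁸ V = 59.4 nV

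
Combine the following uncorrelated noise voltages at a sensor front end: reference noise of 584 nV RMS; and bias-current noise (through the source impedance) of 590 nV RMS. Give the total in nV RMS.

830 nV

Uncorrelated sources add in power (mean-square): V_tot = √(ΣV_i²)
V_tot = √[(5.84×10⁻⁷)² + (5.90×10⁻⁷)²] = 8.30×10⁻⁷ V = 830 nV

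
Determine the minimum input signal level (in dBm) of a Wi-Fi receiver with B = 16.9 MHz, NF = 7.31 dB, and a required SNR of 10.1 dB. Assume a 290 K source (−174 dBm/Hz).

Sensitivity = −174 + 10 log₁₀(B) + NF + SNR_min
= −174 + 72.28 + 7.31 + 10.1
= −84.31 dBm → −84.3 dBm

−84.3 dBm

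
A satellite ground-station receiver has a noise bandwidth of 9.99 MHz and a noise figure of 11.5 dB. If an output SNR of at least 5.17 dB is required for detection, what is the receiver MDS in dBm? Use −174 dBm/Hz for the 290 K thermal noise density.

Sensitivity = −174 + 10 log₁₀(B) + NF + SNR_min
= −174 + 70 + 11.5 + 5.17
= −87.33 dBm → −87.3 dBm

−87.3 dBm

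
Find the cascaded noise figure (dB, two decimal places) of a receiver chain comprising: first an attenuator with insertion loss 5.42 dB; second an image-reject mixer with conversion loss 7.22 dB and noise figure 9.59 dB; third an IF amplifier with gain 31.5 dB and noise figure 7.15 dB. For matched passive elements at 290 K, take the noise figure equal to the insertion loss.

20.36 dB

Convert to linear (a loss of L dB is a gain of −L dB): F_i = 10^(NF_i/10), G_i = 10^(G_i,dB/10)
  Stage 1: F_1 = 10^(5.42/10) = 3.483, G_1 = 10^(−5.42/10) = 0.2871
  Stage 2: F_2 = 10^(9.59/10) = 9.099, G_2 = 10^(−7.22/10) = 0.1897
  Stage 3: F_3 = 10^(7.15/10) = 5.188, G_3 = 10^(31.5/10) = 1413
Friis cascade:
  F = 3.483 + (9.099 − 1)/0.2871 + (5.188 − 1)/0.05445 = 108.6
NF = 10 log₁₀(108.6) = 20.36 dB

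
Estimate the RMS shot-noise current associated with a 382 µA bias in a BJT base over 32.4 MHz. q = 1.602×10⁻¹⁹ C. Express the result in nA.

I_n = √(2qI·B)
2qI·B = 2 × 1.602×10⁻¹⁹ × 3.82×10⁻⁴ × 3.24×10⁷ = 3.97×10⁻¹⁵ A²
I_n = √(3.97×10⁻¹⁵) = 6.30×10⁻⁸ A = 63.0 nA

63.0 nA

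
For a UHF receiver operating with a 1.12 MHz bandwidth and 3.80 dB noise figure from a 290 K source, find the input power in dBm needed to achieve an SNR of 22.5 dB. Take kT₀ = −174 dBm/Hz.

−87.2 dBm

Sensitivity = −174 + 10 log₁₀(B) + NF + SNR_min
= −174 + 60.49 + 3.80 + 22.5
= −87.21 dBm → −87.2 dBm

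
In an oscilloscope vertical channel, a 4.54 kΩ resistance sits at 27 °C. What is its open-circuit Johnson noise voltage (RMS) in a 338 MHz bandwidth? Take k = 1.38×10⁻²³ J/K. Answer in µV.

159 µV

T = 27 °C + 273.15 = 300.15 K
V_n = √(4kTRB)
4kTRB = 4 × 1.38×10⁻²³ × 300.15 × 4.54×10³ × 3.38×10⁸ = 2.54×10⁻⁸ V²
V_n = √(2.54×10⁻⁸) = 1.59×10⁻⁴ V = 159 µV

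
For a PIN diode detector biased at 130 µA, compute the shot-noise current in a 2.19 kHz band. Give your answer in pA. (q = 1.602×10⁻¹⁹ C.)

I_n = √(2qI·B)
2qI·B = 2 × 1.602×10⁻¹⁹ × 1.30×10⁻⁴ × 2.19×10³ = 9.12×10⁻²⁰ A²
I_n = √(9.12×10⁻²⁰) = 3.02×10⁻¹⁰ A = 302 pA

302 pA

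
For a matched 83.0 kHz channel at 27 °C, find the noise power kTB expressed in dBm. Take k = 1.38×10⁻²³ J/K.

T = 27 °C + 273.15 = 300.15 K
P_n = kTB = 1.38×10⁻²³ × 300.15 × 8.30×10⁴ = 3.44×10⁻¹⁶ W
In dBm: 10 log₁₀(3.44×10⁻¹⁶ / 10⁻³) = −124.6 dBm

−124.6 dBm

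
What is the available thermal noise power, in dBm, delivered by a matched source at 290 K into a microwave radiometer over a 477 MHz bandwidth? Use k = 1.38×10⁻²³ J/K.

−87.2 dBm

P_n = kTB = 1.38×10⁻²³ × 290 × 4.77×10⁸ = 1.91×10⁻¹² W
In dBm: 10 log₁₀(1.91×10⁻¹² / 10⁻³) = −87.2 dBm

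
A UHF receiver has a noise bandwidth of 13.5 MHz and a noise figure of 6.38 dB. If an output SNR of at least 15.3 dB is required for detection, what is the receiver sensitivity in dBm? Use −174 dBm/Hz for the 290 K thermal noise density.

−81.0 dBm

Sensitivity = −174 + 10 log₁₀(B) + NF + SNR_min
= −174 + 71.3 + 6.38 + 15.3
= −81.02 dBm → −81.0 dBm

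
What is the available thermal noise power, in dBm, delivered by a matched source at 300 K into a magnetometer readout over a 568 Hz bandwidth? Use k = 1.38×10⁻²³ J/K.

P_n = kTB = 1.38×10⁻²³ × 300 × 5.68×10² = 2.35×10⁻¹⁸ W
In dBm: 10 log₁₀(2.35×10⁻¹⁸ / 10⁻³) = −146.3 dBm

−146.3 dBm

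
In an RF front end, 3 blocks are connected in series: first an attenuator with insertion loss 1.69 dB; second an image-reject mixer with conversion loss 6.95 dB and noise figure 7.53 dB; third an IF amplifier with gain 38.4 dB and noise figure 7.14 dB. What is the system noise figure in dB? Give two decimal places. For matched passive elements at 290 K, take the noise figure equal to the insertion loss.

15.90 dB

Convert to linear (a loss of L dB is a gain of −L dB): F_i = 10^(NF_i/10), G_i = 10^(G_i,dB/10)
  Stage 1: F_1 = 10^(1.69/10) = 1.476, G_1 = 10^(−1.69/10) = 0.6776
  Stage 2: F_2 = 10^(7.53/10) = 5.662, G_2 = 10^(−6.95/10) = 0.2018
  Stage 3: F_3 = 10^(7.14/10) = 5.176, G_3 = 10^(38.4/10) = 6918
Friis cascade:
  F = 1.476 + (5.662 − 1)/0.6776 + (5.176 − 1)/0.1368 = 38.89
NF = 10 log₁₀(38.89) = 15.90 dB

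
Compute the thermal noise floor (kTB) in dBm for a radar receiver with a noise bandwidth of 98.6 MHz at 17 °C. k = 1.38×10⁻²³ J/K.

−94.0 dBm

T = 17 °C + 273.15 = 290.15 K
P_n = kTB = 1.38×10⁻²³ × 290.15 × 9.86×10⁷ = 3.95×10⁻¹³ W
In dBm: 10 log₁₀(3.95×10⁻¹³ / 10⁻³) = −94.0 dBm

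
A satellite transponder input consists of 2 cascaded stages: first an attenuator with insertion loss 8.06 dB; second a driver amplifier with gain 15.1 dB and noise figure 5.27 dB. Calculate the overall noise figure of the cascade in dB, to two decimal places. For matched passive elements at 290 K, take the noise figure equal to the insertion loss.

Convert to linear (a loss of L dB is a gain of −L dB): F_i = 10^(NF_i/10), G_i = 10^(G_i,dB/10)
  Stage 1: F_1 = 10^(8.06/10) = 6.397, G_1 = 10^(−8.06/10) = 0.1563
  Stage 2: F_2 = 10^(5.27/10) = 3.365, G_2 = 10^(15.1/10) = 32.36
Friis cascade:
  F = 6.397 + (3.365 − 1)/0.1563 = 21.53
NF = 10 log₁₀(21.53) = 13.33 dB

13.33 dB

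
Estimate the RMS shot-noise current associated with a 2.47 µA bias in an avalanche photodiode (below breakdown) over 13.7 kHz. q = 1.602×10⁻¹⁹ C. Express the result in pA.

104 pA

I_n = √(2qI·B)
2qI·B = 2 × 1.602×10⁻¹⁹ × 2.47×10⁻⁶ × 1.37×10⁴ = 1.08×10⁻²⁰ A²
I_n = √(1.08×10⁻²⁰) = 1.04×10⁻¹⁰ A = 104 pA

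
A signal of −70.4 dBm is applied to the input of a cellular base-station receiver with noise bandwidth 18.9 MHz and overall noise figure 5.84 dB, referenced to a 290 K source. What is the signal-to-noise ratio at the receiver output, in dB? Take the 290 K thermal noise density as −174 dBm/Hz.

Noise floor: N = −174 + 10 log₁₀(B) + NF
10 log₁₀(1.89×10⁷) = 72.76 dB
N = −174 + 72.76 + 5.84 = −95.40 dBm
SNR = P_sig − N = −70.4 − (−95.40) = 25.00 dB → 25.0 dB

25.0 dB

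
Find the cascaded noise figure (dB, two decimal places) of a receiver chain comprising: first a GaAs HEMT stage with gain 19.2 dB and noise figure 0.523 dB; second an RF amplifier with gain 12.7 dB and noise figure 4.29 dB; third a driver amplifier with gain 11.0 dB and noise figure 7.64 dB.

0.61 dB

Convert to linear (a loss of L dB is a gain of −L dB): F_i = 10^(NF_i/10), G_i = 10^(G_i,dB/10)
  Stage 1: F_1 = 10^(0.523/10) = 1.128, G_1 = 10^(19.2/10) = 83.18
  Stage 2: F_2 = 10^(4.29/10) = 2.685, G_2 = 10^(12.7/10) = 18.62
  Stage 3: F_3 = 10^(7.64/10) = 5.808, G_3 = 10^(11.0/10) = 12.59
Friis cascade:
  F = 1.128 + (2.685 − 1)/83.18 + (5.808 − 1)/1549 = 1.151
NF = 10 log₁₀(1.151) = 0.61 dB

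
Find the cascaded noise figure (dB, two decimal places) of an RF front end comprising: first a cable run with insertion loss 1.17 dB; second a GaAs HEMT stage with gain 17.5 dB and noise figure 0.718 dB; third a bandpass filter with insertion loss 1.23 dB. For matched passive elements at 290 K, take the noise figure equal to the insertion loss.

Convert to linear (a loss of L dB is a gain of −L dB): F_i = 10^(NF_i/10), G_i = 10^(G_i,dB/10)
  Stage 1: F_1 = 10^(1.17/10) = 1.309, G_1 = 10^(−1.17/10) = 0.7638
  Stage 2: F_2 = 10^(0.718/10) = 1.180, G_2 = 10^(17.5/10) = 56.23
  Stage 3: F_3 = 10^(1.23/10) = 1.327, G_3 = 10^(−1.23/10) = 0.7534
Friis cascade:
  F = 1.309 + (1.180 − 1)/0.7638 + (1.327 − 1)/42.95 = 1.552
NF = 10 log₁₀(1.552) = 1.91 dB

1.91 dB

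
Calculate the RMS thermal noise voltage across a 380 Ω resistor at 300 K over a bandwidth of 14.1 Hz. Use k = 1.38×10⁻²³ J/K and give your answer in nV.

V_n = √(4kTRB)
4kTRB = 4 × 1.38×10⁻²³ × 300 × 3.80×10² × 1.41×10¹ = 8.87×10⁻¹⁷ V²
V_n = √(8.87×10⁻¹⁷) = 9.42×10⁻⁹ V = 9.42 nV

9.42 nV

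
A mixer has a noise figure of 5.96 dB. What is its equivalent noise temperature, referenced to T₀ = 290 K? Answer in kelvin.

854 K

F = 10^(5.96/10) = 3.94457
T_e = (F − 1)·T₀ = (3.94457 − 1) × 290 = 854 K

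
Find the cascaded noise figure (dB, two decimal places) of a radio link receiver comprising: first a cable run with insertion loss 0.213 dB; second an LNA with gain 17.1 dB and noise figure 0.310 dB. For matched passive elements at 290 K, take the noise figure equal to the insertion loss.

Convert to linear (a loss of L dB is a gain of −L dB): F_i = 10^(NF_i/10), G_i = 10^(G_i,dB/10)
  Stage 1: F_1 = 10^(0.213/10) = 1.050, G_1 = 10^(−0.213/10) = 0.9521
  Stage 2: F_2 = 10^(0.310/10) = 1.074, G_2 = 10^(17.1/10) = 51.29
Friis cascade:
  F = 1.050 + (1.074 − 1)/0.9521 = 1.128
NF = 10 log₁₀(1.128) = 0.52 dB

0.52 dB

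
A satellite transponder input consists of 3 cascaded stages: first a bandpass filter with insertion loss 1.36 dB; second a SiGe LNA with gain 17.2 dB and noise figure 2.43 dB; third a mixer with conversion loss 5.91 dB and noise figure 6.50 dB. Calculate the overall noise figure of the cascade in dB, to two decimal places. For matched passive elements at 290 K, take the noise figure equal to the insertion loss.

3.95 dB

Convert to linear (a loss of L dB is a gain of −L dB): F_i = 10^(NF_i/10), G_i = 10^(G_i,dB/10)
  Stage 1: F_1 = 10^(1.36/10) = 1.368, G_1 = 10^(−1.36/10) = 0.7311
  Stage 2: F_2 = 10^(2.43/10) = 1.750, G_2 = 10^(17.2/10) = 52.48
  Stage 3: F_3 = 10^(6.50/10) = 4.467, G_3 = 10^(−5.91/10) = 0.2564
Friis cascade:
  F = 1.368 + (1.750 − 1)/0.7311 + (4.467 − 1)/38.37 = 2.484
NF = 10 log₁₀(2.484) = 3.95 dB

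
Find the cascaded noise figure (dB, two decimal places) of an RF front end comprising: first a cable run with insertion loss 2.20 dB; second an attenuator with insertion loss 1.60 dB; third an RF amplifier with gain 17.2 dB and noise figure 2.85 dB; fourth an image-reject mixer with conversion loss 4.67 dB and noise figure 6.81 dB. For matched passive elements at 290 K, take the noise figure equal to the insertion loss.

Convert to linear (a loss of L dB is a gain of −L dB): F_i = 10^(NF_i/10), G_i = 10^(G_i,dB/10)
  Stage 1: F_1 = 10^(2.20/10) = 1.660, G_1 = 10^(−2.20/10) = 0.6026
  Stage 2: F_2 = 10^(1.60/10) = 1.445, G_2 = 10^(−1.60/10) = 0.6918
  Stage 3: F_3 = 10^(2.85/10) = 1.928, G_3 = 10^(17.2/10) = 52.48
  Stage 4: F_4 = 10^(6.81/10) = 4.797, G_4 = 10^(−4.67/10) = 0.3412
Friis cascade:
  F = 1.660 + (1.445 − 1)/0.6026 + (1.928 − 1)/0.4169 + (4.797 − 1)/21.88 = 4.797
NF = 10 log₁₀(4.797) = 6.81 dB

6.81 dB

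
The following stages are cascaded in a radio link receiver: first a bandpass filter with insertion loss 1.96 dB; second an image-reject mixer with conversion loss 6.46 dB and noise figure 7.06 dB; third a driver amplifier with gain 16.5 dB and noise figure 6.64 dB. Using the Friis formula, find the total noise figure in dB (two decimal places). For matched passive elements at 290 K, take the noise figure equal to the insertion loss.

Convert to linear (a loss of L dB is a gain of −L dB): F_i = 10^(NF_i/10), G_i = 10^(G_i,dB/10)
  Stage 1: F_1 = 10^(1.96/10) = 1.570, G_1 = 10^(−1.96/10) = 0.6368
  Stage 2: F_2 = 10^(7.06/10) = 5.082, G_2 = 10^(−6.46/10) = 0.2259
  Stage 3: F_3 = 10^(6.64/10) = 4.613, G_3 = 10^(16.5/10) = 44.67
Friis cascade:
  F = 1.570 + (5.082 − 1)/0.6368 + (4.613 − 1)/0.1439 = 33.09
NF = 10 log₁₀(33.09) = 15.20 dB

15.20 dB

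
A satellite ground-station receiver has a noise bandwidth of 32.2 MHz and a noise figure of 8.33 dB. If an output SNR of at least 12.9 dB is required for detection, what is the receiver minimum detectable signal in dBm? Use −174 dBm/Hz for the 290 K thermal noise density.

Sensitivity = −174 + 10 log₁₀(B) + NF + SNR_min
= −174 + 75.08 + 8.33 + 12.9
= −77.69 dBm → −77.7 dBm

−77.7 dBm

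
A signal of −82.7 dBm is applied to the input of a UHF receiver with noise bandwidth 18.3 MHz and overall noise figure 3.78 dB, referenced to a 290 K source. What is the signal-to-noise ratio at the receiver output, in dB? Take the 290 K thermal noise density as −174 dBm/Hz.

Noise floor: N = −174 + 10 log₁₀(B) + NF
10 log₁₀(1.83×10⁷) = 72.62 dB
N = −174 + 72.62 + 3.78 = −97.60 dBm
SNR = P_sig − N = −82.7 − (−97.60) = 14.90 dB → 14.9 dB

14.9 dB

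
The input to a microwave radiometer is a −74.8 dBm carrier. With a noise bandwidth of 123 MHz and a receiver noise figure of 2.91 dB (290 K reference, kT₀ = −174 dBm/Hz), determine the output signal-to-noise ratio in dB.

15.4 dB

Noise floor: N = −174 + 10 log₁₀(B) + NF
10 log₁₀(1.23×10⁸) = 80.9 dB
N = −174 + 80.9 + 2.91 = −90.19 dBm
SNR = P_sig − N = −74.8 − (−90.19) = 15.39 dB → 15.4 dB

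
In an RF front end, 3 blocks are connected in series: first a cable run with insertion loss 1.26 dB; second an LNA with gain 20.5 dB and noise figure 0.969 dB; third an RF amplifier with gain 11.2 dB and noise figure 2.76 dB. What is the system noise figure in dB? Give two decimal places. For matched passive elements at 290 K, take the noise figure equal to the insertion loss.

2.26 dB

Convert to linear (a loss of L dB is a gain of −L dB): F_i = 10^(NF_i/10), G_i = 10^(G_i,dB/10)
  Stage 1: F_1 = 10^(1.26/10) = 1.337, G_1 = 10^(−1.26/10) = 0.7482
  Stage 2: F_2 = 10^(0.969/10) = 1.250, G_2 = 10^(20.5/10) = 112.2
  Stage 3: F_3 = 10^(2.76/10) = 1.888, G_3 = 10^(11.2/10) = 13.18
Friis cascade:
  F = 1.337 + (1.250 − 1)/0.7482 + (1.888 − 1)/83.95 = 1.681
NF = 10 log₁₀(1.681) = 2.26 dB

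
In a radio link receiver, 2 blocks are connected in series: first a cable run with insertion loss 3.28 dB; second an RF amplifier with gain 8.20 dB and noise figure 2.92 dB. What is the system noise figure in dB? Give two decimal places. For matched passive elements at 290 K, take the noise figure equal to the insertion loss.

Convert to linear (a loss of L dB is a gain of −L dB): F_i = 10^(NF_i/10), G_i = 10^(G_i,dB/10)
  Stage 1: F_1 = 10^(3.28/10) = 2.128, G_1 = 10^(−3.28/10) = 0.4699
  Stage 2: F_2 = 10^(2.92/10) = 1.959, G_2 = 10^(8.20/10) = 6.607
Friis cascade:
  F = 2.128 + (1.959 − 1)/0.4699 = 4.169
NF = 10 log₁₀(4.169) = 6.20 dB

6.20 dB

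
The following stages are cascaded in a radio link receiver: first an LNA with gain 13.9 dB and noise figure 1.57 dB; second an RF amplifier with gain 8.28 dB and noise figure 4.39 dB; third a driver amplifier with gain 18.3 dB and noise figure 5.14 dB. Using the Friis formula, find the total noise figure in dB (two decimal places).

1.82 dB

Convert to linear (a loss of L dB is a gain of −L dB): F_i = 10^(NF_i/10), G_i = 10^(G_i,dB/10)
  Stage 1: F_1 = 10^(1.57/10) = 1.435, G_1 = 10^(13.9/10) = 24.55
  Stage 2: F_2 = 10^(4.39/10) = 2.748, G_2 = 10^(8.28/10) = 6.730
  Stage 3: F_3 = 10^(5.14/10) = 3.266, G_3 = 10^(18.3/10) = 67.61
Friis cascade:
  F = 1.435 + (2.748 − 1)/24.55 + (3.266 − 1)/165.2 = 1.520
NF = 10 log₁₀(1.520) = 1.82 dB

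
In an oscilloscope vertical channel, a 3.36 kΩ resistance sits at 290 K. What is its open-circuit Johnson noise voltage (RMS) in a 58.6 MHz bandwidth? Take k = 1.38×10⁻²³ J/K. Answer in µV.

56.1 µV

V_n = √(4kTRB)
4kTRB = 4 × 1.38×10⁻²³ × 290 × 3.36×10³ × 5.86×10⁷ = 3.15×10⁻⁹ V²
V_n = √(3.15×10⁻⁹) = 5.61×10⁻⁵ V = 56.1 µV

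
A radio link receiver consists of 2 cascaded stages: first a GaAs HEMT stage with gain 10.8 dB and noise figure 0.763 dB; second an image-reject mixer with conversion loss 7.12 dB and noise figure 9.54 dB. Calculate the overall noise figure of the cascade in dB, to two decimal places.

2.69 dB

Convert to linear (a loss of L dB is a gain of −L dB): F_i = 10^(NF_i/10), G_i = 10^(G_i,dB/10)
  Stage 1: F_1 = 10^(0.763/10) = 1.192, G_1 = 10^(10.8/10) = 12.02
  Stage 2: F_2 = 10^(9.54/10) = 8.995, G_2 = 10^(−7.12/10) = 0.1941
Friis cascade:
  F = 1.192 + (8.995 − 1)/12.02 = 1.857
NF = 10 log₁₀(1.857) = 2.69 dB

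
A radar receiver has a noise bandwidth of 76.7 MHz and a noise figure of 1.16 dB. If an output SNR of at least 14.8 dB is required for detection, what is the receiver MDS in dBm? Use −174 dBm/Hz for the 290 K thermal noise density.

Sensitivity = −174 + 10 log₁₀(B) + NF + SNR_min
= −174 + 78.85 + 1.16 + 14.8
= −79.19 dBm → −79.2 dBm

−79.2 dBm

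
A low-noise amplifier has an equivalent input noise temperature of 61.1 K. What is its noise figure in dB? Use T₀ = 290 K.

F = 1 + T_e/T₀ = 1 + 61.1/290 = 1.21069
NF = 10 log₁₀(1.21069) = 0.830 dB

0.830 dB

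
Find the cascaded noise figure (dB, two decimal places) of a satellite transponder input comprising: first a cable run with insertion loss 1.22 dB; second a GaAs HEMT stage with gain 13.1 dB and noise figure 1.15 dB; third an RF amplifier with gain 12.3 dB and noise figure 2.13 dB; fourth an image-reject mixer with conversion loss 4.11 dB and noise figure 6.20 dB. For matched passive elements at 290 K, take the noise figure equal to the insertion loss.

2.50 dB

Convert to linear (a loss of L dB is a gain of −L dB): F_i = 10^(NF_i/10), G_i = 10^(G_i,dB/10)
  Stage 1: F_1 = 10^(1.22/10) = 1.324, G_1 = 10^(−1.22/10) = 0.7551
  Stage 2: F_2 = 10^(1.15/10) = 1.303, G_2 = 10^(13.1/10) = 20.42
  Stage 3: F_3 = 10^(2.13/10) = 1.633, G_3 = 10^(12.3/10) = 16.98
  Stage 4: F_4 = 10^(6.20/10) = 4.169, G_4 = 10^(−4.11/10) = 0.3882
Friis cascade:
  F = 1.324 + (1.303 − 1)/0.7551 + (1.633 − 1)/15.42 + (4.169 − 1)/261.8 = 1.779
NF = 10 log₁₀(1.779) = 2.50 dB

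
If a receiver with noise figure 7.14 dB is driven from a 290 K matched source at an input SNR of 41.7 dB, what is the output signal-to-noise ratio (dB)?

By definition F = SNR_in/SNR_out, so in dB: SNR_out = SNR_in − NF
SNR_out = 41.7 − 7.14 = 34.56 dB

34.56 dB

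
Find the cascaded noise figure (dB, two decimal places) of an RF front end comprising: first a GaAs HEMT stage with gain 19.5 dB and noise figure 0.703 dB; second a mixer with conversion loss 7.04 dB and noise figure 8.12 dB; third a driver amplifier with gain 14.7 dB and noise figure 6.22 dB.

1.52 dB

Convert to linear (a loss of L dB is a gain of −L dB): F_i = 10^(NF_i/10), G_i = 10^(G_i,dB/10)
  Stage 1: F_1 = 10^(0.703/10) = 1.176, G_1 = 10^(19.5/10) = 89.13
  Stage 2: F_2 = 10^(8.12/10) = 6.486, G_2 = 10^(−7.04/10) = 0.1977
  Stage 3: F_3 = 10^(6.22/10) = 4.188, G_3 = 10^(14.7/10) = 29.51
Friis cascade:
  F = 1.176 + (6.486 − 1)/89.13 + (4.188 − 1)/17.62 = 1.418
NF = 10 log₁₀(1.418) = 1.52 dB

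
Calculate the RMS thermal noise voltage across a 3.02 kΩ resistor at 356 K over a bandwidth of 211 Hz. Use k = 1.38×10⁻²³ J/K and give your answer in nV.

V_n = √(4kTRB)
4kTRB = 4 × 1.38×10⁻²³ × 356 × 3.02×10³ × 2.11×10² = 1.25×10⁻¹⁴ V²
V_n = √(1.25×10⁻¹⁴) = 1.12×10⁻⁷ V = 112 nV

112 nV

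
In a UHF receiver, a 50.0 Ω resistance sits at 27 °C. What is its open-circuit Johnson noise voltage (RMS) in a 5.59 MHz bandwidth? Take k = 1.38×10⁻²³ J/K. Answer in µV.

2.15 µV

T = 27 °C + 273.15 = 300.15 K
V_n = √(4kTRB)
4kTRB = 4 × 1.38×10⁻²³ × 300.15 × 5.00×10¹ × 5.59×10⁶ = 4.63×10⁻¹² V²
V_n = √(4.63×10⁻¹²) = 2.15×10⁻⁶ V = 2.15 µV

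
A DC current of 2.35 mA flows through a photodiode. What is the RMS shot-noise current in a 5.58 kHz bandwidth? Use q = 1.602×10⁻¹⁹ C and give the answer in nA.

I_n = √(2qI·B)
2qI·B = 2 × 1.602×10⁻¹⁹ × 2.35×10⁻³ × 5.58×10³ = 4.20×10⁻¹⁸ A²
I_n = √(4.20×10⁻¹⁸) = 2.05×10⁻⁹ A = 2.05 nA

2.05 nA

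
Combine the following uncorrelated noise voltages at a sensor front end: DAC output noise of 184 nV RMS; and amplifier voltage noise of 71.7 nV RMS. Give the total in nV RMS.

Uncorrelated sources add in power (mean-square): V_tot = √(ΣV_i²)
V_tot = √[(1.84×10⁻⁷)² + (7.17×10⁻⁸)²] = 1.97×10⁻⁷ V = 197 nV

197 nV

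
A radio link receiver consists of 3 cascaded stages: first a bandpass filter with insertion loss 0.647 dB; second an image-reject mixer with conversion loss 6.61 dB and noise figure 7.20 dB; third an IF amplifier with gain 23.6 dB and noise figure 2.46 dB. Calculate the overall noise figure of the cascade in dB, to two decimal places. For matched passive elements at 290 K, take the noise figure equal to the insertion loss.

Convert to linear (a loss of L dB is a gain of −L dB): F_i = 10^(NF_i/10), G_i = 10^(G_i,dB/10)
  Stage 1: F_1 = 10^(0.647/10) = 1.161, G_1 = 10^(−0.647/10) = 0.8616
  Stage 2: F_2 = 10^(7.20/10) = 5.248, G_2 = 10^(−6.61/10) = 0.2183
  Stage 3: F_3 = 10^(2.46/10) = 1.762, G_3 = 10^(23.6/10) = 229.1
Friis cascade:
  F = 1.161 + (5.248 − 1)/0.8616 + (1.762 − 1)/0.1881 = 10.14
NF = 10 log₁₀(10.14) = 10.06 dB

10.06 dB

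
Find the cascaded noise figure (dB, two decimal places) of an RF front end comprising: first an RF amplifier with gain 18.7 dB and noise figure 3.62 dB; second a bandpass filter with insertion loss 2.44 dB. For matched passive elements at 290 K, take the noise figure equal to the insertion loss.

3.64 dB

Convert to linear (a loss of L dB is a gain of −L dB): F_i = 10^(NF_i/10), G_i = 10^(G_i,dB/10)
  Stage 1: F_1 = 10^(3.62/10) = 2.301, G_1 = 10^(18.7/10) = 74.13
  Stage 2: F_2 = 10^(2.44/10) = 1.754, G_2 = 10^(−2.44/10) = 0.5702
Friis cascade:
  F = 2.301 + (1.754 − 1)/74.13 = 2.312
NF = 10 log₁₀(2.312) = 3.64 dB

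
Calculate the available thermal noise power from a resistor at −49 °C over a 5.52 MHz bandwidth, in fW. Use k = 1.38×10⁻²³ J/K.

17.1 fW

T = −49 °C + 273.15 = 224.15 K
P_n = kTB = 1.38×10⁻²³ × 224.15 × 5.52×10⁶ = 1.71×10⁻¹⁴ W = 17.1 fW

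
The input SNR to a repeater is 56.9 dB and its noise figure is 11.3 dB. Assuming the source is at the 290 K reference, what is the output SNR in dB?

45.6 dB

By definition F = SNR_in/SNR_out, so in dB: SNR_out = SNR_in − NF
SNR_out = 56.9 − 11.3 = 45.6 dB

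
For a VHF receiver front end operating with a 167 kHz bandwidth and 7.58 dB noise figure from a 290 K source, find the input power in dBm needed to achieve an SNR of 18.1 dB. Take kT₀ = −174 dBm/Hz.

−96.1 dBm

Sensitivity = −174 + 10 log₁₀(B) + NF + SNR_min
= −174 + 52.23 + 7.58 + 18.1
= −96.09 dBm → −96.1 dBm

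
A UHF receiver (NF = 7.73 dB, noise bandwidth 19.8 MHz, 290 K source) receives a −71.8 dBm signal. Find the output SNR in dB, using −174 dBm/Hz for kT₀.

Noise floor: N = −174 + 10 log₁₀(B) + NF
10 log₁₀(1.98×10⁷) = 72.97 dB
N = −174 + 72.97 + 7.73 = −93.30 dBm
SNR = P_sig − N = −71.8 − (−93.30) = 21.50 dB → 21.5 dB

21.5 dB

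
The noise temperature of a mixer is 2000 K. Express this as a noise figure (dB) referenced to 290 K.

F = 1 + T_e/T₀ = 1 + 2000/290 = 7.89655
NF = 10 log₁₀(7.89655) = 8.97 dB

8.97 dB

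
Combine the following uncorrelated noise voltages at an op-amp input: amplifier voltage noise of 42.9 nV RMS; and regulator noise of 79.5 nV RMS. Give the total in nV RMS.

90.3 nV

Uncorrelated sources add in power (mean-square): V_tot = √(ΣV_i²)
V_tot = √[(4.29×10⁻⁸)² + (7.95×10⁻⁸)²] = 9.03×10⁻⁸ V = 90.3 nV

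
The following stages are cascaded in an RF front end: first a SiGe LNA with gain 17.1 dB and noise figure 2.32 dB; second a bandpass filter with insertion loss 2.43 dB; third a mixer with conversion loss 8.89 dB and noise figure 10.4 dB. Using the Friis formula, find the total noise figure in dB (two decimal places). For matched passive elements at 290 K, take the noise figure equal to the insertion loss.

Convert to linear (a loss of L dB is a gain of −L dB): F_i = 10^(NF_i/10), G_i = 10^(G_i,dB/10)
  Stage 1: F_1 = 10^(2.32/10) = 1.706, G_1 = 10^(17.1/10) = 51.29
  Stage 2: F_2 = 10^(2.43/10) = 1.750, G_2 = 10^(−2.43/10) = 0.5715
  Stage 3: F_3 = 10^(10.4/10) = 10.96, G_3 = 10^(−8.89/10) = 0.1291
Friis cascade:
  F = 1.706 + (1.750 − 1)/51.29 + (10.96 − 1)/29.31 = 2.061
NF = 10 log₁₀(2.061) = 3.14 dB

3.14 dB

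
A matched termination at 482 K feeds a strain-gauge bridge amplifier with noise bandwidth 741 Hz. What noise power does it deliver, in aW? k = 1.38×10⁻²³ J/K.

P_n = kTB = 1.38×10⁻²³ × 482 × 7.41×10² = 4.93×10⁻¹⁸ W = 4.93 aW

4.93 aW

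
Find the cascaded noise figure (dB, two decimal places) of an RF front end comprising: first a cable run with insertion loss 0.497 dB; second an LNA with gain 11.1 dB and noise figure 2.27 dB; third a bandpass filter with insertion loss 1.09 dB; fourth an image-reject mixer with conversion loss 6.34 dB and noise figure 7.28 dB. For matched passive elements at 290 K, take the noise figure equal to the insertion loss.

Convert to linear (a loss of L dB is a gain of −L dB): F_i = 10^(NF_i/10), G_i = 10^(G_i,dB/10)
  Stage 1: F_1 = 10^(0.497/10) = 1.121, G_1 = 10^(−0.497/10) = 0.8919
  Stage 2: F_2 = 10^(2.27/10) = 1.687, G_2 = 10^(11.1/10) = 12.88
  Stage 3: F_3 = 10^(1.09/10) = 1.285, G_3 = 10^(−1.09/10) = 0.7780
  Stage 4: F_4 = 10^(7.28/10) = 5.346, G_4 = 10^(−6.34/10) = 0.2323
Friis cascade:
  F = 1.121 + (1.687 − 1)/0.8919 + (1.285 − 1)/11.49 + (5.346 − 1)/8.939 = 2.402
NF = 10 log₁₀(2.402) = 3.81 dB

3.81 dB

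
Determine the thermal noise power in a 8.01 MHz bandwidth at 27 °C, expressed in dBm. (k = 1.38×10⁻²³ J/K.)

−104.8 dBm

T = 27 °C + 273.15 = 300.15 K
P_n = kTB = 1.38×10⁻²³ × 300.15 × 8.01×10⁶ = 3.32×10⁻¹⁴ W
In dBm: 10 log₁₀(3.32×10⁻¹⁴ / 10⁻³) = −104.8 dBm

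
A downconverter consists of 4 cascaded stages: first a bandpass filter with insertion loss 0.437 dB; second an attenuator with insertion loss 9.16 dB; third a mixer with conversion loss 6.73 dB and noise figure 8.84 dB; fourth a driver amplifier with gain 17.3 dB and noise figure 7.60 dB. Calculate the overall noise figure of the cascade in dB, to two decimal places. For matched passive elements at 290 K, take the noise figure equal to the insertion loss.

24.38 dB

Convert to linear (a loss of L dB is a gain of −L dB): F_i = 10^(NF_i/10), G_i = 10^(G_i,dB/10)
  Stage 1: F_1 = 10^(0.437/10) = 1.106, G_1 = 10^(−0.437/10) = 0.9043
  Stage 2: F_2 = 10^(9.16/10) = 8.241, G_2 = 10^(−9.16/10) = 0.1213
  Stage 3: F_3 = 10^(8.84/10) = 7.656, G_3 = 10^(−6.73/10) = 0.2123
  Stage 4: F_4 = 10^(7.60/10) = 5.754, G_4 = 10^(17.3/10) = 53.70
Friis cascade:
  F = 1.106 + (8.241 − 1)/0.9043 + (7.656 − 1)/0.1097 + (5.754 − 1)/0.02330 = 273.9
NF = 10 log₁₀(273.9) = 24.38 dB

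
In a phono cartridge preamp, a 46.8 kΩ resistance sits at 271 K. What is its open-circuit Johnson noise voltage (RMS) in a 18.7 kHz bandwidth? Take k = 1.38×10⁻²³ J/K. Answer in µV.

3.62 µV

V_n = √(4kTRB)
4kTRB = 4 × 1.38×10⁻²³ × 271 × 4.68×10⁴ × 1.87×10⁴ = 1.31×10⁻¹¹ V²
V_n = √(1.31×10⁻¹¹) = 3.62×10⁻⁶ V = 3.62 µV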